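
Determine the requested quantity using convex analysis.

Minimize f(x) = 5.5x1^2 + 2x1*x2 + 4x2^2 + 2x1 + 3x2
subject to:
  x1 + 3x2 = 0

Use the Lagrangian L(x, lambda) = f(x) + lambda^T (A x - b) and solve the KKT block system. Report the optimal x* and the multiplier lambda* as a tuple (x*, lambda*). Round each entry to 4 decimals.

Form the Lagrangian:
  L(x, lambda) = (1/2) x^T Q x + c^T x + lambda^T (A x - b)
Stationarity (grad_x L = 0): Q x + c + A^T lambda = 0.
Primal feasibility: A x = b.

This gives the KKT block system:
  [ Q   A^T ] [ x     ]   [-c ]
  [ A    0  ] [ lambda ] = [ b ]

Solving the linear system:
  x*      = (-0.0947, 0.0316)
  lambda* = (-1.0211)
  f(x*)   = -0.0474

x* = (-0.0947, 0.0316), lambda* = (-1.0211)


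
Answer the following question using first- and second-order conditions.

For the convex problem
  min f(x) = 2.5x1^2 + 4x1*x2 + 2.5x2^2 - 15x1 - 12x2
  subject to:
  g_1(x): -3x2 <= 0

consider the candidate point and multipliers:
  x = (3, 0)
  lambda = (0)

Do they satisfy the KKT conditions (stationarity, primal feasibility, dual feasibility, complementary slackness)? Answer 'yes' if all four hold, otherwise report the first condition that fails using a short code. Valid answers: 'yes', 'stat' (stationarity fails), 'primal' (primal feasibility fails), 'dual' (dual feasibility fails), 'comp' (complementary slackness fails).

Gradient of f: grad f(x) = Q x + c = (0, 0)
Constraint values g_i(x) = a_i^T x - b_i:
  g_1((3, 0)) = 0
Stationarity residual: grad f(x) + sum_i lambda_i a_i = (0, 0)
  -> stationarity OK
Primal feasibility (all g_i <= 0): OK
Dual feasibility (all lambda_i >= 0): OK
Complementary slackness (lambda_i * g_i(x) = 0 for all i): OK

Verdict: yes, KKT holds.

yes


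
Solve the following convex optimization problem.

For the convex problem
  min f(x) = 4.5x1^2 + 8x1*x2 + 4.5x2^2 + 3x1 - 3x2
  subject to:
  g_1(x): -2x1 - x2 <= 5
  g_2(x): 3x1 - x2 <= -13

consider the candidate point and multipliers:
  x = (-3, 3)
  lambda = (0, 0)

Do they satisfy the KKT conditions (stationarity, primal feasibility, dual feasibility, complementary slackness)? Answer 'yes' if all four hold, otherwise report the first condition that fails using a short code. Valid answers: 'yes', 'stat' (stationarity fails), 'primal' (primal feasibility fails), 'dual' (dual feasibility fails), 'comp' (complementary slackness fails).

Gradient of f: grad f(x) = Q x + c = (0, 0)
Constraint values g_i(x) = a_i^T x - b_i:
  g_1((-3, 3)) = -2
  g_2((-3, 3)) = 1
Stationarity residual: grad f(x) + sum_i lambda_i a_i = (0, 0)
  -> stationarity OK
Primal feasibility (all g_i <= 0): FAILS
Dual feasibility (all lambda_i >= 0): OK
Complementary slackness (lambda_i * g_i(x) = 0 for all i): OK

Verdict: the first failing condition is primal_feasibility -> primal.

primal


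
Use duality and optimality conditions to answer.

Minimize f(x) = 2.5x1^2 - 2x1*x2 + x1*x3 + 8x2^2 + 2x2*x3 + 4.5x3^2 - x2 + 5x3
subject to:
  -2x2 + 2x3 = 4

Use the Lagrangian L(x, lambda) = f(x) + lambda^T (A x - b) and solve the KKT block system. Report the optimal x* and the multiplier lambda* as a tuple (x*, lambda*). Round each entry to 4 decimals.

Form the Lagrangian:
  L(x, lambda) = (1/2) x^T Q x + c^T x + lambda^T (A x - b)
Stationarity (grad_x L = 0): Q x + c + A^T lambda = 0.
Primal feasibility: A x = b.

This gives the KKT block system:
  [ Q   A^T ] [ x     ]   [-c ]
  [ A    0  ] [ lambda ] = [ b ]

Solving the linear system:
  x*      = (-0.5833, -0.9167, 1.0833)
  lambda* = (-6.1667)
  f(x*)   = 15.5

x* = (-0.5833, -0.9167, 1.0833), lambda* = (-6.1667)


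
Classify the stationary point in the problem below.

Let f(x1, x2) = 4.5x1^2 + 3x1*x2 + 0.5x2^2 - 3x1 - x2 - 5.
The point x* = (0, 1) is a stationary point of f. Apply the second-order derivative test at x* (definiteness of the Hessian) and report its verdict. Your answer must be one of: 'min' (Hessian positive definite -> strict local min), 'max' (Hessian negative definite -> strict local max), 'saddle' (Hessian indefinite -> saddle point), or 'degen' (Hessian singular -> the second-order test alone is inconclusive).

Compute the Hessian H = grad^2 f:
  H = [[9, 3], [3, 1]]
Verify stationarity: grad f(x*) = H x* + g = (0, 0).
Eigenvalues of H: 0, 10.
H has a zero eigenvalue (singular; positive semidefinite but not definite), so H is neither positive definite, negative definite, nor indefinite. The second-order test alone is inconclusive -> degen.
(Indeed, f is constant along the null direction of H through x*, so x* is not a strict local extremum.)

degen


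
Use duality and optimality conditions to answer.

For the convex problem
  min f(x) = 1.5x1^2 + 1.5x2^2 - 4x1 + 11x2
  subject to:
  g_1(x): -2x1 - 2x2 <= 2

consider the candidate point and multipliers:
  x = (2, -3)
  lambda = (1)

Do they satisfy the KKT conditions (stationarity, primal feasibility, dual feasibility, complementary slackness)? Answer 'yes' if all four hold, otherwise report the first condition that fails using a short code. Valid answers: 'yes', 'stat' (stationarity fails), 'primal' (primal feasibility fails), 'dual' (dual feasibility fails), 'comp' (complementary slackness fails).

Gradient of f: grad f(x) = Q x + c = (2, 2)
Constraint values g_i(x) = a_i^T x - b_i:
  g_1((2, -3)) = 0
Stationarity residual: grad f(x) + sum_i lambda_i a_i = (0, 0)
  -> stationarity OK
Primal feasibility (all g_i <= 0): OK
Dual feasibility (all lambda_i >= 0): OK
Complementary slackness (lambda_i * g_i(x) = 0 for all i): OK

Verdict: yes, KKT holds.

yes


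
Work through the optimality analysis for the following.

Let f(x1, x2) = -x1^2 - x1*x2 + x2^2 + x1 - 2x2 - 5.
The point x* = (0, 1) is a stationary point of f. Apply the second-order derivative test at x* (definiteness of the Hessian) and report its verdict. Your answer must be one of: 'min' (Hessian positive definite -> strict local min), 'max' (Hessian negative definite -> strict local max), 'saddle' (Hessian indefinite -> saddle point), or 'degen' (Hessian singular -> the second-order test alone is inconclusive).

Compute the Hessian H = grad^2 f:
  H = [[-2, -1], [-1, 2]]
Verify stationarity: grad f(x*) = H x* + g = (0, 0).
Eigenvalues of H: -2.2361, 2.2361.
Eigenvalues have mixed signs, so H is indefinite -> x* is a saddle point.

saddle


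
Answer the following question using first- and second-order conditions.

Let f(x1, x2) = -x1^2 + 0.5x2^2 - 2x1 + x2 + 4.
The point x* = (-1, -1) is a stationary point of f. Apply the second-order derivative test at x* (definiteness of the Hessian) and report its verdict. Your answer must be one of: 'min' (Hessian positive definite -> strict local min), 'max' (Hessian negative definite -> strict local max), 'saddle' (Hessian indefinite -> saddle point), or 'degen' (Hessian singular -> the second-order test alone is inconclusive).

Compute the Hessian H = grad^2 f:
  H = [[-2, 0], [0, 1]]
Verify stationarity: grad f(x*) = H x* + g = (0, 0).
Eigenvalues of H: -2, 1.
Eigenvalues have mixed signs, so H is indefinite -> x* is a saddle point.

saddle


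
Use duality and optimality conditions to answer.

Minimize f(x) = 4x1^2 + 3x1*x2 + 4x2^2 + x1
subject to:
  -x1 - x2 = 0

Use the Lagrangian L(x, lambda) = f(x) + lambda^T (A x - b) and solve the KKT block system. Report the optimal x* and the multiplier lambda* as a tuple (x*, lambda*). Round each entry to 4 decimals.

Form the Lagrangian:
  L(x, lambda) = (1/2) x^T Q x + c^T x + lambda^T (A x - b)
Stationarity (grad_x L = 0): Q x + c + A^T lambda = 0.
Primal feasibility: A x = b.

This gives the KKT block system:
  [ Q   A^T ] [ x     ]   [-c ]
  [ A    0  ] [ lambda ] = [ b ]

Solving the linear system:
  x*      = (-0.1, 0.1)
  lambda* = (0.5)
  f(x*)   = -0.05

x* = (-0.1, 0.1), lambda* = (0.5)


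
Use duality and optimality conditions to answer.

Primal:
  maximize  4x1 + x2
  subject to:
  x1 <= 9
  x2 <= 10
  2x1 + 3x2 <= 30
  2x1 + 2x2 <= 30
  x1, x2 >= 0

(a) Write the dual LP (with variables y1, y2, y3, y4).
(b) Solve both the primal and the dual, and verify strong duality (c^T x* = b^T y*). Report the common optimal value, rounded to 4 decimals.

The standard primal-dual pair for 'max c^T x s.t. A x <= b, x >= 0' is:
  Dual:  min b^T y  s.t.  A^T y >= c,  y >= 0.

So the dual LP is:
  minimize  9y1 + 10y2 + 30y3 + 30y4
  subject to:
    y1 + 2y3 + 2y4 >= 4
    y2 + 3y3 + 2y4 >= 1
    y1, y2, y3, y4 >= 0

Solving the primal: x* = (9, 4).
  primal value c^T x* = 40.
Solving the dual: y* = (3.3333, 0, 0.3333, 0).
  dual value b^T y* = 40.
Strong duality: c^T x* = b^T y*. Confirmed.

40


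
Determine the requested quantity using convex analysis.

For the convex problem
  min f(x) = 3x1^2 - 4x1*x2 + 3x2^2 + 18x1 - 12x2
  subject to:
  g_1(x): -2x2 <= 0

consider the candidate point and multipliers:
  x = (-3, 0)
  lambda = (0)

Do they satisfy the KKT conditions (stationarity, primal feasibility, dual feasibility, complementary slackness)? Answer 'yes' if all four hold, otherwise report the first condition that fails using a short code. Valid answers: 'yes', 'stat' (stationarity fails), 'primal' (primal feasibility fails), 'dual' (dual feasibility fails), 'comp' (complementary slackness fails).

Gradient of f: grad f(x) = Q x + c = (0, 0)
Constraint values g_i(x) = a_i^T x - b_i:
  g_1((-3, 0)) = 0
Stationarity residual: grad f(x) + sum_i lambda_i a_i = (0, 0)
  -> stationarity OK
Primal feasibility (all g_i <= 0): OK
Dual feasibility (all lambda_i >= 0): OK
Complementary slackness (lambda_i * g_i(x) = 0 for all i): OK

Verdict: yes, KKT holds.

yes


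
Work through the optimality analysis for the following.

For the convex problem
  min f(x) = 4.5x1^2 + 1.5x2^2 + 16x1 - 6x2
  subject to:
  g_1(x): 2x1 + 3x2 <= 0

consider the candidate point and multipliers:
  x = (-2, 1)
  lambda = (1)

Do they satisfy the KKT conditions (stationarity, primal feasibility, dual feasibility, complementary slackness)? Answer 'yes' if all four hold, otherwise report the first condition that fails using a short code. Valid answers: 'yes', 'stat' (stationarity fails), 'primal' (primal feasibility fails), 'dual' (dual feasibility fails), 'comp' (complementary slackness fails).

Gradient of f: grad f(x) = Q x + c = (-2, -3)
Constraint values g_i(x) = a_i^T x - b_i:
  g_1((-2, 1)) = -1
Stationarity residual: grad f(x) + sum_i lambda_i a_i = (0, 0)
  -> stationarity OK
Primal feasibility (all g_i <= 0): OK
Dual feasibility (all lambda_i >= 0): OK
Complementary slackness (lambda_i * g_i(x) = 0 for all i): FAILS

Verdict: the first failing condition is complementary_slackness -> comp.

comp


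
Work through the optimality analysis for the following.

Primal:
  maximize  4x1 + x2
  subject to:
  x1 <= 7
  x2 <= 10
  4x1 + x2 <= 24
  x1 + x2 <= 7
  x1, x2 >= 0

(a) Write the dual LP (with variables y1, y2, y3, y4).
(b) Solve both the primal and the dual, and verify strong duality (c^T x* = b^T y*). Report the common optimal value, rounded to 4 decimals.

The standard primal-dual pair for 'max c^T x s.t. A x <= b, x >= 0' is:
  Dual:  min b^T y  s.t.  A^T y >= c,  y >= 0.

So the dual LP is:
  minimize  7y1 + 10y2 + 24y3 + 7y4
  subject to:
    y1 + 4y3 + y4 >= 4
    y2 + y3 + y4 >= 1
    y1, y2, y3, y4 >= 0

Solving the primal: x* = (5.6667, 1.3333).
  primal value c^T x* = 24.
Solving the dual: y* = (0, 0, 1, 0).
  dual value b^T y* = 24.
Strong duality: c^T x* = b^T y*. Confirmed.

24


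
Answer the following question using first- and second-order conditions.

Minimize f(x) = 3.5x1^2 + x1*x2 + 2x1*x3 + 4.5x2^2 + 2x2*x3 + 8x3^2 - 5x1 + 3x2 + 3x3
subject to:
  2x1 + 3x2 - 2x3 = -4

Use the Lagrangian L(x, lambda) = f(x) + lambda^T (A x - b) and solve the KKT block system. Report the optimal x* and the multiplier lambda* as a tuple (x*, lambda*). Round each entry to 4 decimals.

Form the Lagrangian:
  L(x, lambda) = (1/2) x^T Q x + c^T x + lambda^T (A x - b)
Stationarity (grad_x L = 0): Q x + c + A^T lambda = 0.
Primal feasibility: A x = b.

This gives the KKT block system:
  [ Q   A^T ] [ x     ]   [-c ]
  [ A    0  ] [ lambda ] = [ b ]

Solving the linear system:
  x*      = (0.1069, -1.2296, 0.2626)
  lambda* = (2.478)
  f(x*)   = 3.2382

x* = (0.1069, -1.2296, 0.2626), lambda* = (2.478)


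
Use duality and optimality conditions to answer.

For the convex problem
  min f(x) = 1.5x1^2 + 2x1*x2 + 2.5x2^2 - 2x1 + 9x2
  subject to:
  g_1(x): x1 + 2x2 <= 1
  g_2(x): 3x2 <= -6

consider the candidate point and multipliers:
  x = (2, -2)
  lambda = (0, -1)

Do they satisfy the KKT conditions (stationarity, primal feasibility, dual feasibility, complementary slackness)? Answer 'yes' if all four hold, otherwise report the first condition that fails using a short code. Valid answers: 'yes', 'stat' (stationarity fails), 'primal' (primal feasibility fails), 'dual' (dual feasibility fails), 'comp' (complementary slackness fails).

Gradient of f: grad f(x) = Q x + c = (0, 3)
Constraint values g_i(x) = a_i^T x - b_i:
  g_1((2, -2)) = -3
  g_2((2, -2)) = 0
Stationarity residual: grad f(x) + sum_i lambda_i a_i = (0, 0)
  -> stationarity OK
Primal feasibility (all g_i <= 0): OK
Dual feasibility (all lambda_i >= 0): FAILS
Complementary slackness (lambda_i * g_i(x) = 0 for all i): OK

Verdict: the first failing condition is dual_feasibility -> dual.

dual


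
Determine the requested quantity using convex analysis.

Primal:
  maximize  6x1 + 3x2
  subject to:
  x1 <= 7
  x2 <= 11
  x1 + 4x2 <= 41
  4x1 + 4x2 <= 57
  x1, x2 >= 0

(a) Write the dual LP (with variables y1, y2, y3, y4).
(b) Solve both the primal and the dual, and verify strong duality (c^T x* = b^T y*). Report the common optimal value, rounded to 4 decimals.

The standard primal-dual pair for 'max c^T x s.t. A x <= b, x >= 0' is:
  Dual:  min b^T y  s.t.  A^T y >= c,  y >= 0.

So the dual LP is:
  minimize  7y1 + 11y2 + 41y3 + 57y4
  subject to:
    y1 + y3 + 4y4 >= 6
    y2 + 4y3 + 4y4 >= 3
    y1, y2, y3, y4 >= 0

Solving the primal: x* = (7, 7.25).
  primal value c^T x* = 63.75.
Solving the dual: y* = (3, 0, 0, 0.75).
  dual value b^T y* = 63.75.
Strong duality: c^T x* = b^T y*. Confirmed.

63.75


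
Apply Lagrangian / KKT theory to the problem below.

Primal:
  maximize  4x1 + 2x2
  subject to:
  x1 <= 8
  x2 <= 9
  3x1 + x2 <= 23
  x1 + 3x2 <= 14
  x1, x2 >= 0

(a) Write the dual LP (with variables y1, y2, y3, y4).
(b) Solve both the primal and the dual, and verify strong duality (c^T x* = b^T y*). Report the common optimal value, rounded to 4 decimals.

The standard primal-dual pair for 'max c^T x s.t. A x <= b, x >= 0' is:
  Dual:  min b^T y  s.t.  A^T y >= c,  y >= 0.

So the dual LP is:
  minimize  8y1 + 9y2 + 23y3 + 14y4
  subject to:
    y1 + 3y3 + y4 >= 4
    y2 + y3 + 3y4 >= 2
    y1, y2, y3, y4 >= 0

Solving the primal: x* = (6.875, 2.375).
  primal value c^T x* = 32.25.
Solving the dual: y* = (0, 0, 1.25, 0.25).
  dual value b^T y* = 32.25.
Strong duality: c^T x* = b^T y*. Confirmed.

32.25


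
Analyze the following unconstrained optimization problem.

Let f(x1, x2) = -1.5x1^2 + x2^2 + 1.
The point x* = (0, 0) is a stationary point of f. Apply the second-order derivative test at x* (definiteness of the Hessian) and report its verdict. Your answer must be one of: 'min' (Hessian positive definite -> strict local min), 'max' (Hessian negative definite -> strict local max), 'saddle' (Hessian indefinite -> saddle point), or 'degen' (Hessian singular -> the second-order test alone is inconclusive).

Compute the Hessian H = grad^2 f:
  H = [[-3, 0], [0, 2]]
Verify stationarity: grad f(x*) = H x* + g = (0, 0).
Eigenvalues of H: -3, 2.
Eigenvalues have mixed signs, so H is indefinite -> x* is a saddle point.

saddle


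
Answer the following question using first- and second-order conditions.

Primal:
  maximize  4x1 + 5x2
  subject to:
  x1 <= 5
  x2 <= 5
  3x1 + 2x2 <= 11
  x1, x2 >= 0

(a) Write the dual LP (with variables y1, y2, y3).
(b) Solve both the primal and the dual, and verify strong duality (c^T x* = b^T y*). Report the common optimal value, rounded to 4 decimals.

The standard primal-dual pair for 'max c^T x s.t. A x <= b, x >= 0' is:
  Dual:  min b^T y  s.t.  A^T y >= c,  y >= 0.

So the dual LP is:
  minimize  5y1 + 5y2 + 11y3
  subject to:
    y1 + 3y3 >= 4
    y2 + 2y3 >= 5
    y1, y2, y3 >= 0

Solving the primal: x* = (0.3333, 5).
  primal value c^T x* = 26.3333.
Solving the dual: y* = (0, 2.3333, 1.3333).
  dual value b^T y* = 26.3333.
Strong duality: c^T x* = b^T y*. Confirmed.

26.3333


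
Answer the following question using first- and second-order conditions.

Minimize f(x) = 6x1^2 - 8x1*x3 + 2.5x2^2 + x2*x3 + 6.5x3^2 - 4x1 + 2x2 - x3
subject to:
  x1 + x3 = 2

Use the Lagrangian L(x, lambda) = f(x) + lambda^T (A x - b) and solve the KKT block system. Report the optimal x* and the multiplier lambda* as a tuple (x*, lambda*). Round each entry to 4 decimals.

Form the Lagrangian:
  L(x, lambda) = (1/2) x^T Q x + c^T x + lambda^T (A x - b)
Stationarity (grad_x L = 0): Q x + c + A^T lambda = 0.
Primal feasibility: A x = b.

This gives the KKT block system:
  [ Q   A^T ] [ x     ]   [-c ]
  [ A    0  ] [ lambda ] = [ b ]

Solving the linear system:
  x*      = (1.0833, -0.5833, 0.9167)
  lambda* = (-1.6667)
  f(x*)   = -1.5417

x* = (1.0833, -0.5833, 0.9167), lambda* = (-1.6667)


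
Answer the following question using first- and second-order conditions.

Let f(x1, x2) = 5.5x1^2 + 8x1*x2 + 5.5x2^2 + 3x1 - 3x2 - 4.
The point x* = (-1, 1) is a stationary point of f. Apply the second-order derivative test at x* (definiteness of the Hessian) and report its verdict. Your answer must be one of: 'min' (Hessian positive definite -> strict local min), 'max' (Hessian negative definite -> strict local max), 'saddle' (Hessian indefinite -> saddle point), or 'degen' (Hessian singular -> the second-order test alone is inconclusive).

Compute the Hessian H = grad^2 f:
  H = [[11, 8], [8, 11]]
Verify stationarity: grad f(x*) = H x* + g = (0, 0).
Eigenvalues of H: 3, 19.
Both eigenvalues > 0, so H is positive definite -> x* is a strict local min.

min


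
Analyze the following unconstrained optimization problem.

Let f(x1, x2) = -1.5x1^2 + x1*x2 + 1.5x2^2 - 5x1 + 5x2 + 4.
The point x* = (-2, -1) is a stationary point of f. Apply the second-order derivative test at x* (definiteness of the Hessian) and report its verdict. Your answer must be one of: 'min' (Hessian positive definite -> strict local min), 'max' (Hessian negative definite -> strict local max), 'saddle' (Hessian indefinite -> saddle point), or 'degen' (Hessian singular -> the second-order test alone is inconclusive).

Compute the Hessian H = grad^2 f:
  H = [[-3, 1], [1, 3]]
Verify stationarity: grad f(x*) = H x* + g = (0, 0).
Eigenvalues of H: -3.1623, 3.1623.
Eigenvalues have mixed signs, so H is indefinite -> x* is a saddle point.

saddle


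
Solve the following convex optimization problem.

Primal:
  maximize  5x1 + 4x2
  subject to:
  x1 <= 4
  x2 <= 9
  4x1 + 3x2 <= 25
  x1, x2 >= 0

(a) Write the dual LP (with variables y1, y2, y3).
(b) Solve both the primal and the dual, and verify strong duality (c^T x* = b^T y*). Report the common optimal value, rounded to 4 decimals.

The standard primal-dual pair for 'max c^T x s.t. A x <= b, x >= 0' is:
  Dual:  min b^T y  s.t.  A^T y >= c,  y >= 0.

So the dual LP is:
  minimize  4y1 + 9y2 + 25y3
  subject to:
    y1 + 4y3 >= 5
    y2 + 3y3 >= 4
    y1, y2, y3 >= 0

Solving the primal: x* = (0, 8.3333).
  primal value c^T x* = 33.3333.
Solving the dual: y* = (0, 0, 1.3333).
  dual value b^T y* = 33.3333.
Strong duality: c^T x* = b^T y*. Confirmed.

33.3333


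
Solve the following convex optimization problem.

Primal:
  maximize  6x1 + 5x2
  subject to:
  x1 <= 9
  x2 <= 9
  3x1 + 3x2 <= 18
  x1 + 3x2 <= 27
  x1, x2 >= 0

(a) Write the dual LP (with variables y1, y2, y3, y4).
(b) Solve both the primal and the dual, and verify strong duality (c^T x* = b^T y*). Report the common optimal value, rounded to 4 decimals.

The standard primal-dual pair for 'max c^T x s.t. A x <= b, x >= 0' is:
  Dual:  min b^T y  s.t.  A^T y >= c,  y >= 0.

So the dual LP is:
  minimize  9y1 + 9y2 + 18y3 + 27y4
  subject to:
    y1 + 3y3 + y4 >= 6
    y2 + 3y3 + 3y4 >= 5
    y1, y2, y3, y4 >= 0

Solving the primal: x* = (6, 0).
  primal value c^T x* = 36.
Solving the dual: y* = (0, 0, 2, 0).
  dual value b^T y* = 36.
Strong duality: c^T x* = b^T y*. Confirmed.

36


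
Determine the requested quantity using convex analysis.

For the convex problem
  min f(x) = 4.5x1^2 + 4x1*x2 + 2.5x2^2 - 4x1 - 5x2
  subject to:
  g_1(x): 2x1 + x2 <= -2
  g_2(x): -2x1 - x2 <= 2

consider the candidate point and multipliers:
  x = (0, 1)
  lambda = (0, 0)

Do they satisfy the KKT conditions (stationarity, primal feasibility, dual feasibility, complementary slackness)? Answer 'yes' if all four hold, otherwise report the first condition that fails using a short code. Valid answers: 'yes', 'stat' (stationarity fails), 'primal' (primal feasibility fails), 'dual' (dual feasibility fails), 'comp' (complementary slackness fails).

Gradient of f: grad f(x) = Q x + c = (0, 0)
Constraint values g_i(x) = a_i^T x - b_i:
  g_1((0, 1)) = 3
  g_2((0, 1)) = -3
Stationarity residual: grad f(x) + sum_i lambda_i a_i = (0, 0)
  -> stationarity OK
Primal feasibility (all g_i <= 0): FAILS
Dual feasibility (all lambda_i >= 0): OK
Complementary slackness (lambda_i * g_i(x) = 0 for all i): OK

Verdict: the first failing condition is primal_feasibility -> primal.

primal


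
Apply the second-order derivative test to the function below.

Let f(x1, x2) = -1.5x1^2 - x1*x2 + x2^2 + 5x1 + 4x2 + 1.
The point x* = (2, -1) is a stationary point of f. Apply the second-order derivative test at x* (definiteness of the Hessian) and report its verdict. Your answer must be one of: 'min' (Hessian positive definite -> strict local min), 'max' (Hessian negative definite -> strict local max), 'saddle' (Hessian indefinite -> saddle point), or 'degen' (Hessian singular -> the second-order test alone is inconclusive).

Compute the Hessian H = grad^2 f:
  H = [[-3, -1], [-1, 2]]
Verify stationarity: grad f(x*) = H x* + g = (0, 0).
Eigenvalues of H: -3.1926, 2.1926.
Eigenvalues have mixed signs, so H is indefinite -> x* is a saddle point.

saddle


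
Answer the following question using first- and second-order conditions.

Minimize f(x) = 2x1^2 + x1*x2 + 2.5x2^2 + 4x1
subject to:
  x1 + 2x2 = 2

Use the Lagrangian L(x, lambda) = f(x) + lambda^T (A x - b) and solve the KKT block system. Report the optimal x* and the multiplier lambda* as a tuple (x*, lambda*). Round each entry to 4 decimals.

Form the Lagrangian:
  L(x, lambda) = (1/2) x^T Q x + c^T x + lambda^T (A x - b)
Stationarity (grad_x L = 0): Q x + c + A^T lambda = 0.
Primal feasibility: A x = b.

This gives the KKT block system:
  [ Q   A^T ] [ x     ]   [-c ]
  [ A    0  ] [ lambda ] = [ b ]

Solving the linear system:
  x*      = (-0.5882, 1.2941)
  lambda* = (-2.9412)
  f(x*)   = 1.7647

x* = (-0.5882, 1.2941), lambda* = (-2.9412)


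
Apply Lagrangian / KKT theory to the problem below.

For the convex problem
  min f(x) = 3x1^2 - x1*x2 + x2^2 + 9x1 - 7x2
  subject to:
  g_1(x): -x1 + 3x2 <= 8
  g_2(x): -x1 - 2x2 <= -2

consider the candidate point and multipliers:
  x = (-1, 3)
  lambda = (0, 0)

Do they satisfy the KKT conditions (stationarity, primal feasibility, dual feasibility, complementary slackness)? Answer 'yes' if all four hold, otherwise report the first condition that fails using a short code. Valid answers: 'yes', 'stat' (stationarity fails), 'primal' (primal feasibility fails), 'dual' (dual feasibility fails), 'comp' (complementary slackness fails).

Gradient of f: grad f(x) = Q x + c = (0, 0)
Constraint values g_i(x) = a_i^T x - b_i:
  g_1((-1, 3)) = 2
  g_2((-1, 3)) = -3
Stationarity residual: grad f(x) + sum_i lambda_i a_i = (0, 0)
  -> stationarity OK
Primal feasibility (all g_i <= 0): FAILS
Dual feasibility (all lambda_i >= 0): OK
Complementary slackness (lambda_i * g_i(x) = 0 for all i): OK

Verdict: the first failing condition is primal_feasibility -> primal.

primal


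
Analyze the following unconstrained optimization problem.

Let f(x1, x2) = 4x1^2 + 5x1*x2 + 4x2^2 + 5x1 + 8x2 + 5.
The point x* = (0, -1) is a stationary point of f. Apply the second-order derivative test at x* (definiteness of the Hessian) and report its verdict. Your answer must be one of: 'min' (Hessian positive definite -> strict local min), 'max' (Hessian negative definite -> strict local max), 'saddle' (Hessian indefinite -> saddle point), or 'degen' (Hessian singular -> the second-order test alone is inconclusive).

Compute the Hessian H = grad^2 f:
  H = [[8, 5], [5, 8]]
Verify stationarity: grad f(x*) = H x* + g = (0, 0).
Eigenvalues of H: 3, 13.
Both eigenvalues > 0, so H is positive definite -> x* is a strict local min.

min


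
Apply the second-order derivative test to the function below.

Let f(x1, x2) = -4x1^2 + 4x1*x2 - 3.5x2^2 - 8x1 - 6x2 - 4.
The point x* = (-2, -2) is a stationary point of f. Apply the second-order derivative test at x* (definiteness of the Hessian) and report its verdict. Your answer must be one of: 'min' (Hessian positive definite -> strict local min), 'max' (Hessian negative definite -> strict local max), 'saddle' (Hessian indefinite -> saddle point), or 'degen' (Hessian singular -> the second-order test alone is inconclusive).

Compute the Hessian H = grad^2 f:
  H = [[-8, 4], [4, -7]]
Verify stationarity: grad f(x*) = H x* + g = (0, 0).
Eigenvalues of H: -11.5311, -3.4689.
Both eigenvalues < 0, so H is negative definite -> x* is a strict local max.

max


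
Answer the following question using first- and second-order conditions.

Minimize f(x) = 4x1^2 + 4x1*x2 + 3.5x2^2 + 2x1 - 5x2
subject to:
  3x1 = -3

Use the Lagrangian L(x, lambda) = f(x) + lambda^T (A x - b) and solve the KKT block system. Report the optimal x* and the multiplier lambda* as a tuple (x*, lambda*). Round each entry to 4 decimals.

Form the Lagrangian:
  L(x, lambda) = (1/2) x^T Q x + c^T x + lambda^T (A x - b)
Stationarity (grad_x L = 0): Q x + c + A^T lambda = 0.
Primal feasibility: A x = b.

This gives the KKT block system:
  [ Q   A^T ] [ x     ]   [-c ]
  [ A    0  ] [ lambda ] = [ b ]

Solving the linear system:
  x*      = (-1, 1.2857)
  lambda* = (0.2857)
  f(x*)   = -3.7857

x* = (-1, 1.2857), lambda* = (0.2857)


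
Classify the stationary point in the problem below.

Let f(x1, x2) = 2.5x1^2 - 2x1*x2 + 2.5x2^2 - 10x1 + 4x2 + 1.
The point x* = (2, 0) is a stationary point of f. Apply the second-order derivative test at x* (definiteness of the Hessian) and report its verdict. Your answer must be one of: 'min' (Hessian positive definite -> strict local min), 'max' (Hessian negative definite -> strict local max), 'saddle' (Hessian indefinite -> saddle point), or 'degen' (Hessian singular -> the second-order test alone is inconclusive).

Compute the Hessian H = grad^2 f:
  H = [[5, -2], [-2, 5]]
Verify stationarity: grad f(x*) = H x* + g = (0, 0).
Eigenvalues of H: 3, 7.
Both eigenvalues > 0, so H is positive definite -> x* is a strict local min.

min


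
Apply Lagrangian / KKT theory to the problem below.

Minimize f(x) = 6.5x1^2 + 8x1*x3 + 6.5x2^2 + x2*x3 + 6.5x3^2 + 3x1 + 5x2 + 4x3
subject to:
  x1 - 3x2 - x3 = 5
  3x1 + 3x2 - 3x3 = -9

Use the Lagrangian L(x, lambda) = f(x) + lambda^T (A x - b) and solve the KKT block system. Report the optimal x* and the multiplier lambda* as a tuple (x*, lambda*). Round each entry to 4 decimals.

Form the Lagrangian:
  L(x, lambda) = (1/2) x^T Q x + c^T x + lambda^T (A x - b)
Stationarity (grad_x L = 0): Q x + c + A^T lambda = 0.
Primal feasibility: A x = b.

This gives the KKT block system:
  [ Q   A^T ] [ x     ]   [-c ]
  [ A    0  ] [ lambda ] = [ b ]

Solving the linear system:
  x*      = (-0.619, -2, 0.381)
  lambda* = (-4.6548, 2.2183)
  f(x*)   = 16.4524

x* = (-0.619, -2, 0.381), lambda* = (-4.6548, 2.2183)


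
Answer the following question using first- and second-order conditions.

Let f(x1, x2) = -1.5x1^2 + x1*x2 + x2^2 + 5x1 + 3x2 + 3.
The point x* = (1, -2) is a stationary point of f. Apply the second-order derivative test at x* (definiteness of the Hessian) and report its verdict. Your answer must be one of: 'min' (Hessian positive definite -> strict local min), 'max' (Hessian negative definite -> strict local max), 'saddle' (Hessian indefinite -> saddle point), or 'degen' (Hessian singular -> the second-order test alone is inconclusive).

Compute the Hessian H = grad^2 f:
  H = [[-3, 1], [1, 2]]
Verify stationarity: grad f(x*) = H x* + g = (0, 0).
Eigenvalues of H: -3.1926, 2.1926.
Eigenvalues have mixed signs, so H is indefinite -> x* is a saddle point.

saddle


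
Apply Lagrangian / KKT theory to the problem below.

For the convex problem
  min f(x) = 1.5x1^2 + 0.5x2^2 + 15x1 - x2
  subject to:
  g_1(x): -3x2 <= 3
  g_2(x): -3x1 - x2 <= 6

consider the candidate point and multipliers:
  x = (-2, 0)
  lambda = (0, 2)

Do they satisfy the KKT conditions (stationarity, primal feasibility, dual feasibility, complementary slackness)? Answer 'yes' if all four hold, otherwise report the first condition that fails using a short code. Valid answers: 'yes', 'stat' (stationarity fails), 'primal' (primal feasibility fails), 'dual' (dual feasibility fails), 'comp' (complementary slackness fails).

Gradient of f: grad f(x) = Q x + c = (9, -1)
Constraint values g_i(x) = a_i^T x - b_i:
  g_1((-2, 0)) = -3
  g_2((-2, 0)) = 0
Stationarity residual: grad f(x) + sum_i lambda_i a_i = (3, -3)
  -> stationarity FAILS
Primal feasibility (all g_i <= 0): OK
Dual feasibility (all lambda_i >= 0): OK
Complementary slackness (lambda_i * g_i(x) = 0 for all i): OK

Verdict: the first failing condition is stationarity -> stat.

stat


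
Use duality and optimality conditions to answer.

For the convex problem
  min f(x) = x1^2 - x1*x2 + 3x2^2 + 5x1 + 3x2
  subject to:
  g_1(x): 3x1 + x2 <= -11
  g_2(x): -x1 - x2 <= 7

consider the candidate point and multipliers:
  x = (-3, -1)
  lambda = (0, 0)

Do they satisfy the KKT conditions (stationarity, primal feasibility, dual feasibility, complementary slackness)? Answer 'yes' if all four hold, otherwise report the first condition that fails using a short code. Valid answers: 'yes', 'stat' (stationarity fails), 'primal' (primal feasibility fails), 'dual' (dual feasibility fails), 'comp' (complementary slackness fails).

Gradient of f: grad f(x) = Q x + c = (0, 0)
Constraint values g_i(x) = a_i^T x - b_i:
  g_1((-3, -1)) = 1
  g_2((-3, -1)) = -3
Stationarity residual: grad f(x) + sum_i lambda_i a_i = (0, 0)
  -> stationarity OK
Primal feasibility (all g_i <= 0): FAILS
Dual feasibility (all lambda_i >= 0): OK
Complementary slackness (lambda_i * g_i(x) = 0 for all i): OK

Verdict: the first failing condition is primal_feasibility -> primal.

primal


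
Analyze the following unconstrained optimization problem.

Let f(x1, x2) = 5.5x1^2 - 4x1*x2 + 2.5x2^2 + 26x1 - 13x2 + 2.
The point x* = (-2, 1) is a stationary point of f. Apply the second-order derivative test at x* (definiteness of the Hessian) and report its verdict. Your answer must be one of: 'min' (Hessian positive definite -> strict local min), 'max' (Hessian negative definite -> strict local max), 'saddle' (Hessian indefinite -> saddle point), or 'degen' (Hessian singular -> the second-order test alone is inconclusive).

Compute the Hessian H = grad^2 f:
  H = [[11, -4], [-4, 5]]
Verify stationarity: grad f(x*) = H x* + g = (0, 0).
Eigenvalues of H: 3, 13.
Both eigenvalues > 0, so H is positive definite -> x* is a strict local min.

min


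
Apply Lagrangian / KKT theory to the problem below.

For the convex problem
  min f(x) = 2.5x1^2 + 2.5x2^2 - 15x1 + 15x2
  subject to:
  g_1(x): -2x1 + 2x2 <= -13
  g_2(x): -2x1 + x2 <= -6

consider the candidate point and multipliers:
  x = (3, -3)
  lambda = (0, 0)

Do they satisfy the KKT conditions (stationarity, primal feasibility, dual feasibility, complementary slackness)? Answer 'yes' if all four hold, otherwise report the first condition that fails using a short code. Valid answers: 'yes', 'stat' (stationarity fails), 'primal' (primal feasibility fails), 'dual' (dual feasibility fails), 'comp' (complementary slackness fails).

Gradient of f: grad f(x) = Q x + c = (0, 0)
Constraint values g_i(x) = a_i^T x - b_i:
  g_1((3, -3)) = 1
  g_2((3, -3)) = -3
Stationarity residual: grad f(x) + sum_i lambda_i a_i = (0, 0)
  -> stationarity OK
Primal feasibility (all g_i <= 0): FAILS
Dual feasibility (all lambda_i >= 0): OK
Complementary slackness (lambda_i * g_i(x) = 0 for all i): OK

Verdict: the first failing condition is primal_feasibility -> primal.

primal


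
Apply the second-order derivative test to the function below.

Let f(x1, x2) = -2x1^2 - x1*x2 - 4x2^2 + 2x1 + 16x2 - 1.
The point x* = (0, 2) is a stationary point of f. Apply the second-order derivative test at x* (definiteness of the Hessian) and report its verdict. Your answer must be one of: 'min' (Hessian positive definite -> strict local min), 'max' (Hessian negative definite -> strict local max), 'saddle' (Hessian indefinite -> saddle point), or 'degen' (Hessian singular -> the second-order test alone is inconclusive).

Compute the Hessian H = grad^2 f:
  H = [[-4, -1], [-1, -8]]
Verify stationarity: grad f(x*) = H x* + g = (0, 0).
Eigenvalues of H: -8.2361, -3.7639.
Both eigenvalues < 0, so H is negative definite -> x* is a strict local max.

max


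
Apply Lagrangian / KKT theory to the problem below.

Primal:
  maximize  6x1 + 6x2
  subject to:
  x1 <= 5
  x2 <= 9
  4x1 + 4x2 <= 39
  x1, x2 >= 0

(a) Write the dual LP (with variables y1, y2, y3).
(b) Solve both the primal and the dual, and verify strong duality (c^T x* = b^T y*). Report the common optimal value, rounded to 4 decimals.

The standard primal-dual pair for 'max c^T x s.t. A x <= b, x >= 0' is:
  Dual:  min b^T y  s.t.  A^T y >= c,  y >= 0.

So the dual LP is:
  minimize  5y1 + 9y2 + 39y3
  subject to:
    y1 + 4y3 >= 6
    y2 + 4y3 >= 6
    y1, y2, y3 >= 0

Solving the primal: x* = (0.75, 9).
  primal value c^T x* = 58.5.
Solving the dual: y* = (0, 0, 1.5).
  dual value b^T y* = 58.5.
Strong duality: c^T x* = b^T y*. Confirmed.

58.5


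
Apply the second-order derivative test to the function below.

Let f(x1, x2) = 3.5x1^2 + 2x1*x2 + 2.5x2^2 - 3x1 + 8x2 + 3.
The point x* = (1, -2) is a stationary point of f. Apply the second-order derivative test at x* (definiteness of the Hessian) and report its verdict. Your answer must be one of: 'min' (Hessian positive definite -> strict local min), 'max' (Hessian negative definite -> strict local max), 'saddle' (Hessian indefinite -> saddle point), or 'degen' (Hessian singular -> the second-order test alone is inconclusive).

Compute the Hessian H = grad^2 f:
  H = [[7, 2], [2, 5]]
Verify stationarity: grad f(x*) = H x* + g = (0, 0).
Eigenvalues of H: 3.7639, 8.2361.
Both eigenvalues > 0, so H is positive definite -> x* is a strict local min.

min


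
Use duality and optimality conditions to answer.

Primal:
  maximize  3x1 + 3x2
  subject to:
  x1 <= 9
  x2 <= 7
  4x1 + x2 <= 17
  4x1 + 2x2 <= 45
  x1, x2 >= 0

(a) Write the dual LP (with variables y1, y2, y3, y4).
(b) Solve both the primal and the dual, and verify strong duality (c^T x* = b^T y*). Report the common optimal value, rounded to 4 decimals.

The standard primal-dual pair for 'max c^T x s.t. A x <= b, x >= 0' is:
  Dual:  min b^T y  s.t.  A^T y >= c,  y >= 0.

So the dual LP is:
  minimize  9y1 + 7y2 + 17y3 + 45y4
  subject to:
    y1 + 4y3 + 4y4 >= 3
    y2 + y3 + 2y4 >= 3
    y1, y2, y3, y4 >= 0

Solving the primal: x* = (2.5, 7).
  primal value c^T x* = 28.5.
Solving the dual: y* = (0, 2.25, 0.75, 0).
  dual value b^T y* = 28.5.
Strong duality: c^T x* = b^T y*. Confirmed.

28.5


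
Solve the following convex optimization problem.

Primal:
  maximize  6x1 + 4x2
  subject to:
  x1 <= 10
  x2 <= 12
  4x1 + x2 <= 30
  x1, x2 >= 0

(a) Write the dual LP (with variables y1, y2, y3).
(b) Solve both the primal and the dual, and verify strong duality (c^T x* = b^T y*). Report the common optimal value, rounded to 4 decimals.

The standard primal-dual pair for 'max c^T x s.t. A x <= b, x >= 0' is:
  Dual:  min b^T y  s.t.  A^T y >= c,  y >= 0.

So the dual LP is:
  minimize  10y1 + 12y2 + 30y3
  subject to:
    y1 + 4y3 >= 6
    y2 + y3 >= 4
    y1, y2, y3 >= 0

Solving the primal: x* = (4.5, 12).
  primal value c^T x* = 75.
Solving the dual: y* = (0, 2.5, 1.5).
  dual value b^T y* = 75.
Strong duality: c^T x* = b^T y*. Confirmed.

75


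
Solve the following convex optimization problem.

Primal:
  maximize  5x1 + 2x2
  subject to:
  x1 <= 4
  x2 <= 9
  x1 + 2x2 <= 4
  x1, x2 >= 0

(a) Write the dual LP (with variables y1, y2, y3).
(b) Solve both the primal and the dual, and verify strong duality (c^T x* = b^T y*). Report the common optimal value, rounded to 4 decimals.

The standard primal-dual pair for 'max c^T x s.t. A x <= b, x >= 0' is:
  Dual:  min b^T y  s.t.  A^T y >= c,  y >= 0.

So the dual LP is:
  minimize  4y1 + 9y2 + 4y3
  subject to:
    y1 + y3 >= 5
    y2 + 2y3 >= 2
    y1, y2, y3 >= 0

Solving the primal: x* = (4, 0).
  primal value c^T x* = 20.
Solving the dual: y* = (4, 0, 1).
  dual value b^T y* = 20.
Strong duality: c^T x* = b^T y*. Confirmed.

20


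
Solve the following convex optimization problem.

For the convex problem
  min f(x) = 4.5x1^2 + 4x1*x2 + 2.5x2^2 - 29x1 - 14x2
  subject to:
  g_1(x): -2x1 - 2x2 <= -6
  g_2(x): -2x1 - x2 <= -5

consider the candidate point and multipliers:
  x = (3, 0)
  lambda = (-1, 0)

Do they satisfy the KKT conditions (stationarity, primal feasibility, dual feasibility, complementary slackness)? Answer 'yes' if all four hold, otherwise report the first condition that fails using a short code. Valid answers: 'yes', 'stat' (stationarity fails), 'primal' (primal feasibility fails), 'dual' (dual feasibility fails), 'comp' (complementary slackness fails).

Gradient of f: grad f(x) = Q x + c = (-2, -2)
Constraint values g_i(x) = a_i^T x - b_i:
  g_1((3, 0)) = 0
  g_2((3, 0)) = -1
Stationarity residual: grad f(x) + sum_i lambda_i a_i = (0, 0)
  -> stationarity OK
Primal feasibility (all g_i <= 0): OK
Dual feasibility (all lambda_i >= 0): FAILS
Complementary slackness (lambda_i * g_i(x) = 0 for all i): OK

Verdict: the first failing condition is dual_feasibility -> dual.

dual


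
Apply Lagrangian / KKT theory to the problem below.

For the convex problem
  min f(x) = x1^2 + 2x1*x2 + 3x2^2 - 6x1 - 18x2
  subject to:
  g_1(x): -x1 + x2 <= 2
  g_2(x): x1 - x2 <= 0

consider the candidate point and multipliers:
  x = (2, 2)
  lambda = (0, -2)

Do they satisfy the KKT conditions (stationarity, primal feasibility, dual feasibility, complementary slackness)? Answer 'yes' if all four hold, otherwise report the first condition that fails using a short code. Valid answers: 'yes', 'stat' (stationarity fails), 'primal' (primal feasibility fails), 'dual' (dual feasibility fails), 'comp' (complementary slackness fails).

Gradient of f: grad f(x) = Q x + c = (2, -2)
Constraint values g_i(x) = a_i^T x - b_i:
  g_1((2, 2)) = -2
  g_2((2, 2)) = 0
Stationarity residual: grad f(x) + sum_i lambda_i a_i = (0, 0)
  -> stationarity OK
Primal feasibility (all g_i <= 0): OK
Dual feasibility (all lambda_i >= 0): FAILS
Complementary slackness (lambda_i * g_i(x) = 0 for all i): OK

Verdict: the first failing condition is dual_feasibility -> dual.

dual


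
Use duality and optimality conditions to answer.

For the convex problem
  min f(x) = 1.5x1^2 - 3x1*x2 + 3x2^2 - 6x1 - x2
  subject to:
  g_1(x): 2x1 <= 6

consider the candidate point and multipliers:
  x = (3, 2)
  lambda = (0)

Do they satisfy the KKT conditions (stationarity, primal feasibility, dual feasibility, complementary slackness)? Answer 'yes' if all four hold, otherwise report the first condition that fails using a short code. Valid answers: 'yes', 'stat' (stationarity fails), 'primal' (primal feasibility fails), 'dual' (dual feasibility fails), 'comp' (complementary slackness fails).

Gradient of f: grad f(x) = Q x + c = (-3, 2)
Constraint values g_i(x) = a_i^T x - b_i:
  g_1((3, 2)) = 0
Stationarity residual: grad f(x) + sum_i lambda_i a_i = (-3, 2)
  -> stationarity FAILS
Primal feasibility (all g_i <= 0): OK
Dual feasibility (all lambda_i >= 0): OK
Complementary slackness (lambda_i * g_i(x) = 0 for all i): OK

Verdict: the first failing condition is stationarity -> stat.

stat
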